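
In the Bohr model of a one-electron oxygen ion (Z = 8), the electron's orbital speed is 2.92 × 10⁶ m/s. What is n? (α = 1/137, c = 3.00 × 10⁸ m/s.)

v_n = Zαc/n ⇒ n = Zαc/v = 8 × 0.00730 × 3.00 × 10⁸ / 2.92 × 10⁶ ≈ 6.00
n = 6

6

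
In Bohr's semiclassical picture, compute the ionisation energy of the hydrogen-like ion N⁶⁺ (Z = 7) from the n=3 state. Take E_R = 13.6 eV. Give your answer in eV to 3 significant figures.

E_n = −E_R·Z²/n² = −13.6 × 7²/3² eV = -74.0 eV
Ionisation energy = −E_n = 74.0 eV

74.0 eV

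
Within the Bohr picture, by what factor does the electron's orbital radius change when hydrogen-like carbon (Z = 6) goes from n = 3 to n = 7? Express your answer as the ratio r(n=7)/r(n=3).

49/9

r ∝ Z^-1 · n^2; with Z fixed, r ∝ n^2.
r(n=7)/r(n=3) = (7/3)^2 = 49/9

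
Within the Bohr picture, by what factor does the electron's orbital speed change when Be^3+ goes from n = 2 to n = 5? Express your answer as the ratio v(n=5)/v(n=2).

2/5

v ∝ Z^1 · n^-1; with Z fixed, v ∝ n^-1.
v(n=5)/v(n=2) = (5/2)^-1 = 2/5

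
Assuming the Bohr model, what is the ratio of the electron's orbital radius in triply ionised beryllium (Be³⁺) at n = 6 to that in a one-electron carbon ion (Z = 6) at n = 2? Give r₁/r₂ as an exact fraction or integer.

r ∝ Z^-1 · n^2
r₁/r₂ = (4/6)^-1 · (6/2)^2 = 27/2

27/2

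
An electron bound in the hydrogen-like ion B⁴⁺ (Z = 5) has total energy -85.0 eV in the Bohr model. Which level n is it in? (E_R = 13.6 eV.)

2

E_n = −E_R Z²/n² ⇒ n² = E_R Z²/(−E_n) = 13.6 × 5² / 85.0 ≈ 4.00
n = 2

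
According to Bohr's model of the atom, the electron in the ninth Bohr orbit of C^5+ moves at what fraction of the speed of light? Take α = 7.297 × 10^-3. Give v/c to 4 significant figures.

v_n = Zαc/n, so v/c = Zα/n = 6 × 0.007297 / 9 = 0.004865

0.004865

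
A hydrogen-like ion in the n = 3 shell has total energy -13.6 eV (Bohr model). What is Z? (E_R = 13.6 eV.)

E_n = −E_R Z²/n² ⇒ Z² = −E_n n²/E_R = 13.6 × 3² / 13.6 ≈ 9.00
Z = 3

3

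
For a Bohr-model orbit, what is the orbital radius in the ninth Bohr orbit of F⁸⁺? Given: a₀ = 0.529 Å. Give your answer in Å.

4.76 Å

r_n = n²a₀/Z = 9² × 0.529 / 9
    = 81 × 0.529 / 9 = 4.76 Å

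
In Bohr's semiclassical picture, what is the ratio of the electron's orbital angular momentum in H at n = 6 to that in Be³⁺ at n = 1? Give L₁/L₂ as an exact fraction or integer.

L = nℏ is independent of Z.
L₁/L₂ = n₁/n₂ = 6/1 = 6

6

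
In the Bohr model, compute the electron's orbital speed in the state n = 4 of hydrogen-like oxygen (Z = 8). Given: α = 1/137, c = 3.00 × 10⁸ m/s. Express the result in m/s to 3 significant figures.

v_n = Zαc/n = 8 × 0.00730 × 3.00 × 10⁸ / 4
    = 4.38 × 10⁶ m/s

4.38 × 10⁶ m/s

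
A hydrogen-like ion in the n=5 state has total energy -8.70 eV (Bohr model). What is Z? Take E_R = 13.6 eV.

4

E_n = −E_R Z²/n² ⇒ Z² = −E_n n²/E_R = 8.70 × 5² / 13.6 ≈ 15.99
Z = 4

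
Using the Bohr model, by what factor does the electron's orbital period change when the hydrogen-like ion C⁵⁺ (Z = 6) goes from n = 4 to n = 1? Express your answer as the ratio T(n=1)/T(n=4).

1/64

T ∝ Z^-2 · n^3; with Z fixed, T ∝ n^3.
T(n=1)/T(n=4) = (1/4)^3 = 1/64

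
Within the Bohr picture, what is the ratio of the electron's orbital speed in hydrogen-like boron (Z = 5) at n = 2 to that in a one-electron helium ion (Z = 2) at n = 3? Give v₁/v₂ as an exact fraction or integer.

v ∝ Z^1 · n^-1
v₁/v₂ = (5/2)^1 · (2/3)^-1 = 15/4

15/4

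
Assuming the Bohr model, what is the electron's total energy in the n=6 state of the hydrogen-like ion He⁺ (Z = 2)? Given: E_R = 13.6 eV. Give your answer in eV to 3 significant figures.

E_n = −E_R·Z²/n² = −13.6 × 2²/6² = -1.51 eV

-1.51 eV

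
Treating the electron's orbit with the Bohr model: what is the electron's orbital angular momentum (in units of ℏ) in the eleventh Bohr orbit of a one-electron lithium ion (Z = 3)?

11

L_n = nℏ, so L/ℏ = n = 11.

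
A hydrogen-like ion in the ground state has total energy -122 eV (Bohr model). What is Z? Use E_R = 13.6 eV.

3

E_n = −E_R Z²/n² ⇒ Z² = −E_n n²/E_R = 122 × 1² / 13.6 ≈ 8.97
Z = 3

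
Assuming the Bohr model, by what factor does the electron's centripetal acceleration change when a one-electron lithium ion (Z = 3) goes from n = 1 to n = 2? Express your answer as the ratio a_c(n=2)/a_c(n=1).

1/16

a_c ∝ Z^3 · n^-4; with Z fixed, a_c ∝ n^-4.
a_c(n=2)/a_c(n=1) = (2/1)^-4 = 1/16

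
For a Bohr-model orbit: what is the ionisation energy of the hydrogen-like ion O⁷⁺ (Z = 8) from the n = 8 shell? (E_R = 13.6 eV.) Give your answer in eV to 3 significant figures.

13.6 eV

E_n = −E_R·Z²/n² = −13.6 × 8²/8² eV = -13.6 eV
Ionisation energy = −E_n = 13.6 eV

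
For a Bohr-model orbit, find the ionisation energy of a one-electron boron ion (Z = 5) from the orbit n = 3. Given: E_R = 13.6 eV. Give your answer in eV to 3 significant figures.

37.8 eV

E_n = −E_R·Z²/n² = −13.6 × 5²/3² eV = -37.8 eV
Ionisation energy = −E_n = 37.8 eV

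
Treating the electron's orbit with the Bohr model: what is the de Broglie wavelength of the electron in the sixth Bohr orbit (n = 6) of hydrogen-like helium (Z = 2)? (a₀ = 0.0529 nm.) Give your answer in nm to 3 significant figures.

0.997 nm

The Bohr quantisation condition is nλ = 2πr_n.
r_n = n²a₀/Z = 0.952 nm
λ = 2πr_n/n = 2π·0.952/6 = 0.997 nm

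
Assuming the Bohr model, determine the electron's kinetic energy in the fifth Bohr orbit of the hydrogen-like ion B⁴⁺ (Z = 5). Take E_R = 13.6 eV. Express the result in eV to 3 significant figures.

For a Coulomb orbit the virial theorem gives K = −E_n.
E_n = −E_R·Z²/n², so K = E_R·Z²/n² = 13.6 × 5²/5² = 13.6 eV

13.6 eV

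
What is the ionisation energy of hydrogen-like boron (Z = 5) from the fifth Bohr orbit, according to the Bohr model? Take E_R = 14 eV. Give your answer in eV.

E_n = −E_R·Z²/n² = −14 × 5²/5² eV = -14 eV
Ionisation energy = −E_n = 14 eV

14 eV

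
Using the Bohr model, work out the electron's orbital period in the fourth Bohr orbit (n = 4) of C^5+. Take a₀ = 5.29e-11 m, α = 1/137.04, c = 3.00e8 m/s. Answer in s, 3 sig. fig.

2.70e-16 s

r = n²a₀/Z = 4²·5.29e-11/6 = 1.41e-10 m
v = Zαc/n = 6·0.00730·3.00e8/4 = 3.28e6 m/s
T = 2πr/v = 2.70e-16 s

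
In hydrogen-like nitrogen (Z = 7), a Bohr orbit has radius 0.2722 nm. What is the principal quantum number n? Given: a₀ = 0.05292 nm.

6

r_n = n²a₀/Z ⇒ n² = rZ/a₀ = 0.2722 × 7 / 0.05292 ≈ 36.01
n = 6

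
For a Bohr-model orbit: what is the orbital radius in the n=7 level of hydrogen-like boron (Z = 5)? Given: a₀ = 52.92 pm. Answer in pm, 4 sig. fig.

r_n = n²a₀/Z = 7² × 52.92 / 5
    = 49 × 52.92 / 5 = 518.6 pm

518.6 pm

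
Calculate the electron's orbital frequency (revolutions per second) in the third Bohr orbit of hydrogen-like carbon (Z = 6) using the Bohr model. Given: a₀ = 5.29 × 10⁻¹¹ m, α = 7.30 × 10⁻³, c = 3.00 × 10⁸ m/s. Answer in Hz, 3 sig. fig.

r = n²a₀/Z = 7.94 × 10⁻¹¹ m, v = Zαc/n = 4.38 × 10⁶ m/s
f = v/(2πr) = 8.79 × 10¹⁵ Hz

8.79 × 10¹⁵ Hz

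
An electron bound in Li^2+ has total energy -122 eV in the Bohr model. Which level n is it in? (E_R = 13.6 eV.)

E_n = −E_R Z²/n² ⇒ n² = E_R Z²/(−E_n) = 13.6 × 3² / 122 ≈ 1.00
n = 1

1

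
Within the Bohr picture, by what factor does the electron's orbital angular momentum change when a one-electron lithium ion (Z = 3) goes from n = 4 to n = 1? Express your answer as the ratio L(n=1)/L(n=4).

L = nℏ depends only on n, so L ∝ n.
L(n=1)/L(n=4) = (1/4)^1 = 1/4

1/4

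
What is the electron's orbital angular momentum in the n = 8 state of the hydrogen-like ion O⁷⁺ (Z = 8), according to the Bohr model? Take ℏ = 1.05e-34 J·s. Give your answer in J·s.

L_n = nℏ = 8 × 1.05e-34 = 8.40e-34 J·s

8.40e-34 J·s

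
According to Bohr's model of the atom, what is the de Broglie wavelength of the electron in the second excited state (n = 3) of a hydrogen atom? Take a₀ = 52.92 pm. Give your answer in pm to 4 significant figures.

The Bohr quantisation condition is nλ = 2πr_n.
r_n = n²a₀/Z = 476.3 pm
λ = 2πr_n/n = 2π·476.3/3 = 997.5 pm

997.5 pm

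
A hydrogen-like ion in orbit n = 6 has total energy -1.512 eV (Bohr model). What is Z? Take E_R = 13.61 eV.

E_n = −E_R Z²/n² ⇒ Z² = −E_n n²/E_R = 1.512 × 6² / 13.61 ≈ 4.00
Z = 2

2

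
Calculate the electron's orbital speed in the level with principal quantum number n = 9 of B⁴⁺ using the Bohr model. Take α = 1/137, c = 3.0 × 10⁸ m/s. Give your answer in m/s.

1.2 × 10⁶ m/s

v_n = Zαc/n = 5 × 0.0073 × 3.0 × 10⁸ / 9
    = 1.2 × 10⁶ m/s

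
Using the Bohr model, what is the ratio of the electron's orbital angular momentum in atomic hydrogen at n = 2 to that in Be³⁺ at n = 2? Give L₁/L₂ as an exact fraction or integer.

L = nℏ is independent of Z.
L₁/L₂ = n₁/n₂ = 2/2 = 1

1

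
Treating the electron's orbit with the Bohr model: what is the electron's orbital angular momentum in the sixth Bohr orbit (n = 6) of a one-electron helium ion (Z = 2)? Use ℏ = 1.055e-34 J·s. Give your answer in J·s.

L_n = nℏ = 6 × 1.055e-34 = 6.330e-34 J·s

6.330e-34 J·s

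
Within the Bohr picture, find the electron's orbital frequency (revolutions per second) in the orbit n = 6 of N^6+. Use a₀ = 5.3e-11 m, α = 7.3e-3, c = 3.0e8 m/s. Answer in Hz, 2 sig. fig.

r = n²a₀/Z = 2.7e-10 m, v = Zαc/n = 2.6e6 m/s
f = v/(2πr) = 1.5e15 Hz

1.5e15 Hz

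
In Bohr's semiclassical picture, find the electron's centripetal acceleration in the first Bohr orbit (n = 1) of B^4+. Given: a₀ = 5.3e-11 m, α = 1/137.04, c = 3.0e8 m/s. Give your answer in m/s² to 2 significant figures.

r = n²a₀/Z = 1.1e-11 m, v = Zαc/n = 1.1e7 m/s
a = v²/r = (1.1e7)² / 1.1e-11 = 1.1e25 m/s²

1.1e25 m/s²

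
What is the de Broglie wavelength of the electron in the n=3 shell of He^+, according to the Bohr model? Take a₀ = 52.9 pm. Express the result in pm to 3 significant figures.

The Bohr quantisation condition is nλ = 2πr_n.
r_n = n²a₀/Z = 238 pm
λ = 2πr_n/n = 2π·238/3 = 499 pm

499 pm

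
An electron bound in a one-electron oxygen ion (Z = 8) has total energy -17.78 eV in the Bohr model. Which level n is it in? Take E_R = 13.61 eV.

7

E_n = −E_R Z²/n² ⇒ n² = E_R Z²/(−E_n) = 13.61 × 8² / 17.78 ≈ 48.99
n = 7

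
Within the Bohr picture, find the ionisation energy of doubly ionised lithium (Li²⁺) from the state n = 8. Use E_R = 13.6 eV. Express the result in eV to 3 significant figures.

1.91 eV

E_n = −E_R·Z²/n² = −13.6 × 3²/8² eV = -1.91 eV
Ionisation energy = −E_n = 1.91 eV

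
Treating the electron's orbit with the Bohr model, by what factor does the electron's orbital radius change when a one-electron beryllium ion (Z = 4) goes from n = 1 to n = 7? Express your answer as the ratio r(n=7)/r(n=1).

49

r ∝ Z^-1 · n^2; with Z fixed, r ∝ n^2.
r(n=7)/r(n=1) = (7/1)^2 = 49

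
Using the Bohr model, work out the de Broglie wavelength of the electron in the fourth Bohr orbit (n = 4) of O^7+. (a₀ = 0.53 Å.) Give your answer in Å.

1.7 Å

The Bohr quantisation condition is nλ = 2πr_n.
r_n = n²a₀/Z = 1.1 Å
λ = 2πr_n/n = 2π·1.1/4 = 1.7 Å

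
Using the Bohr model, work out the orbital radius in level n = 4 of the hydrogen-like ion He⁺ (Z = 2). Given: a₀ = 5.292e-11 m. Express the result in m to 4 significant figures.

4.234e-10 m

r_n = n²a₀/Z = 4² × 5.292e-11 / 2
    = 16 × 5.292e-11 / 2 = 4.234e-10 m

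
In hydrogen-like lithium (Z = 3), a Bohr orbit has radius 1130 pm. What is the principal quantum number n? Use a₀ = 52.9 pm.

r_n = n²a₀/Z ⇒ n² = rZ/a₀ = 1130 × 3 / 52.9 ≈ 64.08
n = 8

8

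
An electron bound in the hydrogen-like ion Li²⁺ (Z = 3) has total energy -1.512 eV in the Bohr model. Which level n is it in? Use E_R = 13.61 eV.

9

E_n = −E_R Z²/n² ⇒ n² = E_R Z²/(−E_n) = 13.61 × 3² / 1.512 ≈ 81.01
n = 9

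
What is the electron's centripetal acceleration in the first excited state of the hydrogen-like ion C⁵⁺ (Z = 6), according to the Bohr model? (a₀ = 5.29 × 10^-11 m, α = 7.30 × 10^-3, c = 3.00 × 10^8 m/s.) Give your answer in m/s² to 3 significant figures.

1.22 × 10^24 m/s²

r = n²a₀/Z = 3.53 × 10^-11 m, v = Zαc/n = 6.57 × 10^6 m/s
a = v²/r = (6.57 × 10^6)² / 3.53 × 10^-11 = 1.22 × 10^24 m/s²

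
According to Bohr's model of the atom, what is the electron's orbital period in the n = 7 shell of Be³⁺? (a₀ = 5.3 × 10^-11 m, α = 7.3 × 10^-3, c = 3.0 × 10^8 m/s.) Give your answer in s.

r = n²a₀/Z = 7²·5.3 × 10^-11/4 = 6.5 × 10^-10 m
v = Zαc/n = 4·0.0073·3.0 × 10^8/7 = 1.3 × 10^6 m/s
T = 2πr/v = 3.3 × 10^-15 s

3.3 × 10^-15 s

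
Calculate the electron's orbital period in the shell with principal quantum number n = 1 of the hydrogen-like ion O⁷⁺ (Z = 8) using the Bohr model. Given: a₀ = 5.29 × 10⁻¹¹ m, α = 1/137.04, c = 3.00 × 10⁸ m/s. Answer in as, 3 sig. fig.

r = n²a₀/Z = 1²·5.29 × 10⁻¹¹/8 = 6.61 × 10⁻¹² m
v = Zαc/n = 8·0.00730·3.00 × 10⁸/1 = 1.75 × 10⁷ m/s
T = 2πr/v = 2.37 × 10⁻¹⁸ s = 2.37 as

2.37 as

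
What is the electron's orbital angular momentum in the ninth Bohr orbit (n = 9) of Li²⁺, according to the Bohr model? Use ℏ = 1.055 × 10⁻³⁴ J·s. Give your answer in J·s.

L_n = nℏ = 9 × 1.055 × 10⁻³⁴ = 9.495 × 10⁻³⁴ J·s

9.495 × 10⁻³⁴ J·s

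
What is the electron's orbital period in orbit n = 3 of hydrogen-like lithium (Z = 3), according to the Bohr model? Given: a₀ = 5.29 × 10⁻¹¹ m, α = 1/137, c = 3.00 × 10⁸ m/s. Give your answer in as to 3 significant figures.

r = n²a₀/Z = 3²·5.29 × 10⁻¹¹/3 = 1.59 × 10⁻¹⁰ m
v = Zαc/n = 3·0.00730·3.00 × 10⁸/3 = 2.19 × 10⁶ m/s
T = 2πr/v = 4.55 × 10⁻¹⁶ s = 455 as

455 as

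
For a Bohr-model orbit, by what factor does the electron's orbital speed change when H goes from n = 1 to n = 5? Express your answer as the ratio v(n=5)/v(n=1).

1/5

v ∝ Z^1 · n^-1; with Z fixed, v ∝ n^-1.
v(n=5)/v(n=1) = (5/1)^-1 = 1/5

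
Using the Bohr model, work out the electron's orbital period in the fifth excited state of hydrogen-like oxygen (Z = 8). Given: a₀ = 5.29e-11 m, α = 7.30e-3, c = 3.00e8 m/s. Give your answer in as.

r = n²a₀/Z = 6²·5.29e-11/8 = 2.38e-10 m
v = Zαc/n = 8·0.00730·3.00e8/6 = 2.92e6 m/s
T = 2πr/v = 5.12e-16 s = 512 as

512 as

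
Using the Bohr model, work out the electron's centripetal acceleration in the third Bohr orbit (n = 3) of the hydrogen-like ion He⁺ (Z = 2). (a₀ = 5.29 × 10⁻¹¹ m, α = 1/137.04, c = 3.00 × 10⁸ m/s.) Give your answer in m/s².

8.95 × 10²¹ m/s²

r = n²a₀/Z = 2.38 × 10⁻¹⁰ m, v = Zαc/n = 1.46 × 10⁶ m/s
a = v²/r = (1.46 × 10⁶)² / 2.38 × 10⁻¹⁰ = 8.95 × 10²¹ m/s²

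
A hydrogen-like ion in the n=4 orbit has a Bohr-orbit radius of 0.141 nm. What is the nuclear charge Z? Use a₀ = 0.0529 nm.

r_n = n²a₀/Z ⇒ Z = n²a₀/r = 4² × 0.0529 / 0.141 ≈ 6.00
Z = 6

6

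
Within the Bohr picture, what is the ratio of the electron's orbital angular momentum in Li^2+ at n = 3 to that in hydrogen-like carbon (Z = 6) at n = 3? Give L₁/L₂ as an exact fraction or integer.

L = nℏ is independent of Z.
L₁/L₂ = n₁/n₂ = 3/3 = 1

1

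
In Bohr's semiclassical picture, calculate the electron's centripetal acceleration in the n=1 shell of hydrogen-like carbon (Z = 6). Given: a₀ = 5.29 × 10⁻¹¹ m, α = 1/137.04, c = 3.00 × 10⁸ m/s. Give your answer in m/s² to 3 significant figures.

1.96 × 10²⁵ m/s²

r = n²a₀/Z = 8.82 × 10⁻¹² m, v = Zαc/n = 1.31 × 10⁷ m/s
a = v²/r = (1.31 × 10⁷)² / 8.82 × 10⁻¹² = 1.96 × 10²⁵ m/s²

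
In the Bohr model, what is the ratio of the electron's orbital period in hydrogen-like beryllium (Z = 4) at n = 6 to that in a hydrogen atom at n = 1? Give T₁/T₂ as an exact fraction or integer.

T ∝ Z^-2 · n^3
T₁/T₂ = (4/1)^-2 · (6/1)^3 = 27/2

27/2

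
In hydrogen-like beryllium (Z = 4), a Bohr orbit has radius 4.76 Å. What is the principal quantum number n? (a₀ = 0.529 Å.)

r_n = n²a₀/Z ⇒ n² = rZ/a₀ = 4.76 × 4 / 0.529 ≈ 35.99
n = 6

6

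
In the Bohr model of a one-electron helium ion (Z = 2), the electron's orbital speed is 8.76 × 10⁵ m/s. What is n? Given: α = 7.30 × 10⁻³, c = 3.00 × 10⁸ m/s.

5

v_n = Zαc/n ⇒ n = Zαc/v = 2 × 0.00730 × 3.00 × 10⁸ / 8.76 × 10⁵ ≈ 5.00
n = 5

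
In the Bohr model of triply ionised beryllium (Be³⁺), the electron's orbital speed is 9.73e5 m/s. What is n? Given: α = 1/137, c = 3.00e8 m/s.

9

v_n = Zαc/n ⇒ n = Zαc/v = 4 × 0.00730 × 3.00e8 / 9.73e5 ≈ 9.00
n = 9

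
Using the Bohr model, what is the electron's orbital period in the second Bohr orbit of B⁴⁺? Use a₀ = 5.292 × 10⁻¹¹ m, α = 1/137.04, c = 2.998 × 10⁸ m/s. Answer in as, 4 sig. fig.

r = n²a₀/Z = 2²·5.292 × 10⁻¹¹/5 = 4.234 × 10⁻¹¹ m
v = Zαc/n = 5·0.007297·2.998 × 10⁸/2 = 5.469 × 10⁶ m/s
T = 2πr/v = 4.864 × 10⁻¹⁷ s = 48.64 as

48.64 as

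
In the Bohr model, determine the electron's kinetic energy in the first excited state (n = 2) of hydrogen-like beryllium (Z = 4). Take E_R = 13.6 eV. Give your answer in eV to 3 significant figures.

54.4 eV

For a Coulomb orbit the virial theorem gives K = −E_n.
E_n = −E_R·Z²/n², so K = E_R·Z²/n² = 13.6 × 4²/2² = 54.4 eV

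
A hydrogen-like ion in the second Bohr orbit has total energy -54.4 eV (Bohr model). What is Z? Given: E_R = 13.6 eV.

4

E_n = −E_R Z²/n² ⇒ Z² = −E_n n²/E_R = 54.4 × 2² / 13.6 ≈ 16.00
Z = 4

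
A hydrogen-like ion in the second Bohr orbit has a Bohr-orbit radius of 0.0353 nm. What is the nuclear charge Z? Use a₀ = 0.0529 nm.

r_n = n²a₀/Z ⇒ Z = n²a₀/r = 2² × 0.0529 / 0.0353 ≈ 5.99
Z = 6

6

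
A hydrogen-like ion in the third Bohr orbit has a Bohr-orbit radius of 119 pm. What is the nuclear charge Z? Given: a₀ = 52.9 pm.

4

r_n = n²a₀/Z ⇒ Z = n²a₀/r = 3² × 52.9 / 119 ≈ 4.00
Z = 4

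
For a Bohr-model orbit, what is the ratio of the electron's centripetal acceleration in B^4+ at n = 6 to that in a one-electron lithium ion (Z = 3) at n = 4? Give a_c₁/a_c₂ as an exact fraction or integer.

a_c ∝ Z^3 · n^-4
a_c₁/a_c₂ = (5/3)^3 · (6/4)^-4 = 2000/2187

2000/2187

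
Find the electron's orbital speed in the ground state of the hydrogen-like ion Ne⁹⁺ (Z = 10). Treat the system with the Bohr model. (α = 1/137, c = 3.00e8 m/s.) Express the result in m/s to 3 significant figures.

v_n = Zαc/n = 10 × 0.00730 × 3.00e8 / 1
    = 2.19e7 m/s

2.19e7 m/s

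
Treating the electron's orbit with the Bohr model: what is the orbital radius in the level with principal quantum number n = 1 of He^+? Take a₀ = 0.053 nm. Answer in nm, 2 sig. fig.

r_n = n²a₀/Z = 1² × 0.053 / 2
    = 1 × 0.053 / 2 = 0.026 nm

0.026 nm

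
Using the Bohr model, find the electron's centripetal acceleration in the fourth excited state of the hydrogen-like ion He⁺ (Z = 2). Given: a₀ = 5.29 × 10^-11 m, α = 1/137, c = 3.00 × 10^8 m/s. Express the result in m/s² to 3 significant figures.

1.16 × 10^21 m/s²

r = n²a₀/Z = 6.61 × 10^-10 m, v = Zαc/n = 8.76 × 10^5 m/s
a = v²/r = (8.76 × 10^5)² / 6.61 × 10^-10 = 1.16 × 10^21 m/s²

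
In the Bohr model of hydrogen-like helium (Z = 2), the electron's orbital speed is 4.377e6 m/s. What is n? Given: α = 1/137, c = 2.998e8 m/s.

v_n = Zαc/n ⇒ n = Zαc/v = 2 × 0.007299 × 2.998e8 / 4.377e6 ≈ 1.00
n = 1

1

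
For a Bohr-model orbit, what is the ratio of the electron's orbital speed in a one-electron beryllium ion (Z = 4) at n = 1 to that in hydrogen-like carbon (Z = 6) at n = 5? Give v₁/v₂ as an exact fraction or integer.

v ∝ Z^1 · n^-1
v₁/v₂ = (4/6)^1 · (1/5)^-1 = 10/3

10/3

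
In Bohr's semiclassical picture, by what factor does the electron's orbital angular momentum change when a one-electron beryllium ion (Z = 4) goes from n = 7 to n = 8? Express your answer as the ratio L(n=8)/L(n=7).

L = nℏ depends only on n, so L ∝ n.
L(n=8)/L(n=7) = (8/7)^1 = 8/7

8/7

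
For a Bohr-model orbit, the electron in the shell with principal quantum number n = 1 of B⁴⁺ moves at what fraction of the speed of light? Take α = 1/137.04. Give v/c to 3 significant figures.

v_n = Zαc/n, so v/c = Zα/n = 5 × 0.00730 / 1 = 0.0365

0.0365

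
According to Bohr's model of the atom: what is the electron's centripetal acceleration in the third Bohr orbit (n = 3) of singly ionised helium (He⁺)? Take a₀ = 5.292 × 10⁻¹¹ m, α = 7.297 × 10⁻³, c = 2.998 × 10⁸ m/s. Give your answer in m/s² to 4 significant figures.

8.932 × 10²¹ m/s²

r = n²a₀/Z = 2.381 × 10⁻¹⁰ m, v = Zαc/n = 1.458 × 10⁶ m/s
a = v²/r = (1.458 × 10⁶)² / 2.381 × 10⁻¹⁰ = 8.932 × 10²¹ m/s²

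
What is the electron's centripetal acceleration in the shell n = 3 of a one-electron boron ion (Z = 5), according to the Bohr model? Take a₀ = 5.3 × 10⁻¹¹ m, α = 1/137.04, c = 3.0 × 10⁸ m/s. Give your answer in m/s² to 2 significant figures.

r = n²a₀/Z = 9.5 × 10⁻¹¹ m, v = Zαc/n = 3.6 × 10⁶ m/s
a = v²/r = (3.6 × 10⁶)² / 9.5 × 10⁻¹¹ = 1.4 × 10²³ m/s²

1.4 × 10²³ m/s²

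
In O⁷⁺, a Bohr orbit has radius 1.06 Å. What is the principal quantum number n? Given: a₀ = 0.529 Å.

r_n = n²a₀/Z ⇒ n² = rZ/a₀ = 1.06 × 8 / 0.529 ≈ 16.03
n = 4

4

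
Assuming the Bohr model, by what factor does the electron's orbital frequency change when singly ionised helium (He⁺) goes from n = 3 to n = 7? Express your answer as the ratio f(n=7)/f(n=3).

f ∝ Z^2 · n^-3; with Z fixed, f ∝ n^-3.
f(n=7)/f(n=3) = (7/3)^-3 = 27/343

27/343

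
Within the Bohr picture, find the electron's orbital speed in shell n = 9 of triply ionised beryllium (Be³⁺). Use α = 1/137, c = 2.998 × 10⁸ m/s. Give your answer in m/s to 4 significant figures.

v_n = Zαc/n = 4 × 0.007299 × 2.998 × 10⁸ / 9
    = 9.726 × 10⁵ m/s

9.726 × 10⁵ m/s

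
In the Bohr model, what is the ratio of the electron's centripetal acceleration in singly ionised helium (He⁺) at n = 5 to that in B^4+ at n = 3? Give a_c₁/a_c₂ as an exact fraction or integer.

648/78125

a_c ∝ Z^3 · n^-4
a_c₁/a_c₂ = (2/5)^3 · (5/3)^-4 = 648/78125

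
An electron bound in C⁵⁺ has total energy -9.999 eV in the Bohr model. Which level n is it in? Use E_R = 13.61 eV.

E_n = −E_R Z²/n² ⇒ n² = E_R Z²/(−E_n) = 13.61 × 6² / 9.999 ≈ 49.00
n = 7

7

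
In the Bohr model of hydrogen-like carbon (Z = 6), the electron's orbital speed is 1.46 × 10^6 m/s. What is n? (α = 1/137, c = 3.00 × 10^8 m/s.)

v_n = Zαc/n ⇒ n = Zαc/v = 6 × 0.00730 × 3.00 × 10^8 / 1.46 × 10^6 ≈ 9.00
n = 9

9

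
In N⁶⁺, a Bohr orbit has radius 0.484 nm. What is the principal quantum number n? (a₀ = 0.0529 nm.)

8

r_n = n²a₀/Z ⇒ n² = rZ/a₀ = 0.484 × 7 / 0.0529 ≈ 64.05
n = 8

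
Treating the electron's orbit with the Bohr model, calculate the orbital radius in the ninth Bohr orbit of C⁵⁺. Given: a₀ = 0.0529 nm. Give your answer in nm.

0.714 nm

r_n = n²a₀/Z = 9² × 0.0529 / 6
    = 81 × 0.0529 / 6 = 0.714 nm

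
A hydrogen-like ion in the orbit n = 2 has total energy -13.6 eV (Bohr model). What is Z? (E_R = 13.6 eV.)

E_n = −E_R Z²/n² ⇒ Z² = −E_n n²/E_R = 13.6 × 2² / 13.6 ≈ 4.00
Z = 2

2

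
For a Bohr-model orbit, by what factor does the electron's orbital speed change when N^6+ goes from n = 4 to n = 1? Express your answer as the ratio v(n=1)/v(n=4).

4

v ∝ Z^1 · n^-1; with Z fixed, v ∝ n^-1.
v(n=1)/v(n=4) = (1/4)^-1 = 4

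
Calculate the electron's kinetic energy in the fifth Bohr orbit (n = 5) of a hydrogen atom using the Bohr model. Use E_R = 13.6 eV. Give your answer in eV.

0.544 eV

For a Coulomb orbit the virial theorem gives K = −E_n.
E_n = −E_R·Z²/n², so K = E_R·Z²/n² = 13.6 × 1²/5² = 0.544 eV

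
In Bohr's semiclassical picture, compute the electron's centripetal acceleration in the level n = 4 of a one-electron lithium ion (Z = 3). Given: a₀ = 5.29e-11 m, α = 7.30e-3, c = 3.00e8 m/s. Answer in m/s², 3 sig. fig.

r = n²a₀/Z = 2.82e-10 m, v = Zαc/n = 1.64e6 m/s
a = v²/r = (1.64e6)² / 2.82e-10 = 9.56e21 m/s²

9.56e21 m/s²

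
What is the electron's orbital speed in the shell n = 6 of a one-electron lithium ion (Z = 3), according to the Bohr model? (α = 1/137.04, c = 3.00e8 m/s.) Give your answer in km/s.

v_n = Zαc/n = 3 × 0.00730 × 3.00e8 / 6
    = 1090 km/s

1090 km/s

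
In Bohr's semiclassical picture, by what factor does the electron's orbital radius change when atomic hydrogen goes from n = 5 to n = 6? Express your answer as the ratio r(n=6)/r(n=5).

36/25

r ∝ Z^-1 · n^2; with Z fixed, r ∝ n^2.
r(n=6)/r(n=5) = (6/5)^2 = 36/25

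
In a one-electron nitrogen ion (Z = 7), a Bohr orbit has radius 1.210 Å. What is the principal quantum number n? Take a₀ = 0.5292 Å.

4

r_n = n²a₀/Z ⇒ n² = rZ/a₀ = 1.210 × 7 / 0.5292 ≈ 16.01
n = 4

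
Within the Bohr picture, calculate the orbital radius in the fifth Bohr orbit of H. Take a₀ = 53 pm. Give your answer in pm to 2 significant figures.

r_n = n²a₀/Z = 5² × 53 / 1
    = 25 × 53 / 1 = 1300 pm

1300 pm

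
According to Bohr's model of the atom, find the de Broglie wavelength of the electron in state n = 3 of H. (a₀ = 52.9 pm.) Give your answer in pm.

997 pm

The Bohr quantisation condition is nλ = 2πr_n.
r_n = n²a₀/Z = 476 pm
λ = 2πr_n/n = 2π·476/3 = 997 pm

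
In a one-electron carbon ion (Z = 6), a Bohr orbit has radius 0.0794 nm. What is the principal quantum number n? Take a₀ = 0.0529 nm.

3

r_n = n²a₀/Z ⇒ n² = rZ/a₀ = 0.0794 × 6 / 0.0529 ≈ 9.01
n = 3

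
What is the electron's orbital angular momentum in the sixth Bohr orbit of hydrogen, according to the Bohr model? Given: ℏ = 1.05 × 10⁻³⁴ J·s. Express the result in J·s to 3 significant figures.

L_n = nℏ = 6 × 1.05 × 10⁻³⁴ = 6.30 × 10⁻³⁴ J·s

6.30 × 10⁻³⁴ J·s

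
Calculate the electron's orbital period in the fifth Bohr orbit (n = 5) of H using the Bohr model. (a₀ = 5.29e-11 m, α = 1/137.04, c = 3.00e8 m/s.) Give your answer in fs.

19.0 fs

r = n²a₀/Z = 5²·5.29e-11/1 = 1.32e-9 m
v = Zαc/n = 1·0.00730·3.00e8/5 = 4.38e5 m/s
T = 2πr/v = 1.90e-14 s = 19.0 fs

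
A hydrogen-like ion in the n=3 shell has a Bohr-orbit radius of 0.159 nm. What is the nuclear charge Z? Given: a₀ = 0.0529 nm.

3

r_n = n²a₀/Z ⇒ Z = n²a₀/r = 3² × 0.0529 / 0.159 ≈ 2.99
Z = 3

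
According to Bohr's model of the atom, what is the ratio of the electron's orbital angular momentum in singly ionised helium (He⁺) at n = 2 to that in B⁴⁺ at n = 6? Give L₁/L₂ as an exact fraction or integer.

1/3

L = nℏ is independent of Z.
L₁/L₂ = n₁/n₂ = 2/6 = 1/3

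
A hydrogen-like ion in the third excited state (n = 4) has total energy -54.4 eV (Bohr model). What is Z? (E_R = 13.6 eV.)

E_n = −E_R Z²/n² ⇒ Z² = −E_n n²/E_R = 54.4 × 4² / 13.6 ≈ 64.00
Z = 8

8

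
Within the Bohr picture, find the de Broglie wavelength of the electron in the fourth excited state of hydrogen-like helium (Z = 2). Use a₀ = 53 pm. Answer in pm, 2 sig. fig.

830 pm

The Bohr quantisation condition is nλ = 2πr_n.
r_n = n²a₀/Z = 660 pm
λ = 2πr_n/n = 2π·660/5 = 830 pm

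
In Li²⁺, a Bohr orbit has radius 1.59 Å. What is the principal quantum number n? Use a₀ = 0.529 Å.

3

r_n = n²a₀/Z ⇒ n² = rZ/a₀ = 1.59 × 3 / 0.529 ≈ 9.02
n = 3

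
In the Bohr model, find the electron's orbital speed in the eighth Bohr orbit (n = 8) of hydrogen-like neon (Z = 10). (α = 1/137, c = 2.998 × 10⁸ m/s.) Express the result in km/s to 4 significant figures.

2735 km/s

v_n = Zαc/n = 10 × 0.007299 × 2.998 × 10⁸ / 8
    = 2735 km/s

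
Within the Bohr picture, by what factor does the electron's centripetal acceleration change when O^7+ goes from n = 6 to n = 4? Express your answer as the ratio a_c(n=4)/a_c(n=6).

81/16

a_c ∝ Z^3 · n^-4; with Z fixed, a_c ∝ n^-4.
a_c(n=4)/a_c(n=6) = (4/6)^-4 = 81/16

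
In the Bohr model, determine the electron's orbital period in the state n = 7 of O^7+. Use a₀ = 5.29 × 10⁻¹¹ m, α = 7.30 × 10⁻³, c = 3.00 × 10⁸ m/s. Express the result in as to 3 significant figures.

813 as

r = n²a₀/Z = 7²·5.29 × 10⁻¹¹/8 = 3.24 × 10⁻¹⁰ m
v = Zαc/n = 8·0.00730·3.00 × 10⁸/7 = 2.50 × 10⁶ m/s
T = 2πr/v = 8.13 × 10⁻¹⁶ s = 813 as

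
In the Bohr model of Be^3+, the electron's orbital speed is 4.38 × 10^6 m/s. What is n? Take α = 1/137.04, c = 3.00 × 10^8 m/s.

v_n = Zαc/n ⇒ n = Zαc/v = 4 × 0.00730 × 3.00 × 10^8 / 4.38 × 10^6 ≈ 2.00
n = 2

2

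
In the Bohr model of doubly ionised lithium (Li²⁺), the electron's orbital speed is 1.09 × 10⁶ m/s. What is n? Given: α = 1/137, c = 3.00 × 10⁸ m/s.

v_n = Zαc/n ⇒ n = Zαc/v = 3 × 0.00730 × 3.00 × 10⁸ / 1.09 × 10⁶ ≈ 6.03
n = 6

6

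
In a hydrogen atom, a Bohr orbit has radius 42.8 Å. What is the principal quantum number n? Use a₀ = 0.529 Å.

r_n = n²a₀/Z ⇒ n² = rZ/a₀ = 42.8 × 1 / 0.529 ≈ 80.91
n = 9

9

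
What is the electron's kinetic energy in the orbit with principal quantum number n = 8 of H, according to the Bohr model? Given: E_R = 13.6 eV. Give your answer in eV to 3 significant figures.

For a Coulomb orbit the virial theorem gives K = −E_n.
E_n = −E_R·Z²/n², so K = E_R·Z²/n² = 13.6 × 1²/8² = 0.212 eV

0.212 eV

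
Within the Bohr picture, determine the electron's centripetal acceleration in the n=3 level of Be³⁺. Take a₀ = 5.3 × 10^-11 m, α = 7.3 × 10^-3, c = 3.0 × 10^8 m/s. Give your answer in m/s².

r = n²a₀/Z = 1.2 × 10^-10 m, v = Zαc/n = 2.9 × 10^6 m/s
a = v²/r = (2.9 × 10^6)² / 1.2 × 10^-10 = 7.2 × 10^22 m/s²

7.2 × 10^22 m/s²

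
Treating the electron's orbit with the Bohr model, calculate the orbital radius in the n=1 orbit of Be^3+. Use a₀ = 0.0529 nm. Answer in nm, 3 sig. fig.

r_n = n²a₀/Z = 1² × 0.0529 / 4
    = 1 × 0.0529 / 4 = 0.0132 nm

0.0132 nm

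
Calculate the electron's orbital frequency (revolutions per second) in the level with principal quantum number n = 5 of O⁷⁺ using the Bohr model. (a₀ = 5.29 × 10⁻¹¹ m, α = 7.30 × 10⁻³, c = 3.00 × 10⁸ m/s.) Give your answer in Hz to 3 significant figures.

r = n²a₀/Z = 1.65 × 10⁻¹⁰ m, v = Zαc/n = 3.50 × 10⁶ m/s
f = v/(2πr) = 3.37 × 10¹⁵ Hz

3.37 × 10¹⁵ Hz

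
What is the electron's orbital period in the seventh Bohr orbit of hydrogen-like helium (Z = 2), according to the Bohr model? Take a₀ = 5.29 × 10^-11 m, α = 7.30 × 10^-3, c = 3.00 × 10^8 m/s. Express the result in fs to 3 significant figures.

r = n²a₀/Z = 7²·5.29 × 10^-11/2 = 1.30 × 10^-9 m
v = Zαc/n = 2·0.00730·3.00 × 10^8/7 = 6.26 × 10^5 m/s
T = 2πr/v = 1.30 × 10^-14 s = 13.0 fs

13.0 fs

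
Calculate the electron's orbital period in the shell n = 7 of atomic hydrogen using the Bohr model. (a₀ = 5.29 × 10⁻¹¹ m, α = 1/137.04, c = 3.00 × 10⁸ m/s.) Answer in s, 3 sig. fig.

5.21 × 10⁻¹⁴ s

r = n²a₀/Z = 7²·5.29 × 10⁻¹¹/1 = 2.59 × 10⁻⁹ m
v = Zαc/n = 1·0.00730·3.00 × 10⁸/7 = 3.13 × 10⁵ m/s
T = 2πr/v = 5.21 × 10⁻¹⁴ s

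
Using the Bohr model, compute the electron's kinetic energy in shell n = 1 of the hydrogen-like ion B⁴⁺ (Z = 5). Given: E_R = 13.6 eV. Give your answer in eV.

For a Coulomb orbit the virial theorem gives K = −E_n.
E_n = −E_R·Z²/n², so K = E_R·Z²/n² = 13.6 × 5²/1² = 340 eV

340 eV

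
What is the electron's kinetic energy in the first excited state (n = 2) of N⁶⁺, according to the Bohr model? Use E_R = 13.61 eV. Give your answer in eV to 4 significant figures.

For a Coulomb orbit the virial theorem gives K = −E_n.
E_n = −E_R·Z²/n², so K = E_R·Z²/n² = 13.61 × 7²/2² = 166.7 eV

166.7 eV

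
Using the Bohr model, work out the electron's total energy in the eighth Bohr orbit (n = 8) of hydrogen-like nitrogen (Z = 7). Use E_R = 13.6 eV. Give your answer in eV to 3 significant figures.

-10.4 eV

E_n = −E_R·Z²/n² = −13.6 × 7²/8² = -10.4 eV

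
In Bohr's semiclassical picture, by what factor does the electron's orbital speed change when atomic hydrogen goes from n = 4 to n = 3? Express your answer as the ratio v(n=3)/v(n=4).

v ∝ Z^1 · n^-1; with Z fixed, v ∝ n^-1.
v(n=3)/v(n=4) = (3/4)^-1 = 4/3

4/3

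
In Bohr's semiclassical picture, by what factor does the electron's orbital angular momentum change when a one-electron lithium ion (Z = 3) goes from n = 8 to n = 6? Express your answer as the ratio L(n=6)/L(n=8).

3/4

L = nℏ depends only on n, so L ∝ n.
L(n=6)/L(n=8) = (6/8)^1 = 3/4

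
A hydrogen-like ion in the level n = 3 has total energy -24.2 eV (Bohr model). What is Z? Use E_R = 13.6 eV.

E_n = −E_R Z²/n² ⇒ Z² = −E_n n²/E_R = 24.2 × 3² / 13.6 ≈ 16.01
Z = 4

4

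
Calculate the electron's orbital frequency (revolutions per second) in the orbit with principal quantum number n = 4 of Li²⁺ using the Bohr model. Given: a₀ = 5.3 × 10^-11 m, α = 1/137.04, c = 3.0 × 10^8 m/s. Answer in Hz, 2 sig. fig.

r = n²a₀/Z = 2.8 × 10^-10 m, v = Zαc/n = 1.6 × 10^6 m/s
f = v/(2πr) = 9.2 × 10^14 Hz

9.2 × 10^14 Hz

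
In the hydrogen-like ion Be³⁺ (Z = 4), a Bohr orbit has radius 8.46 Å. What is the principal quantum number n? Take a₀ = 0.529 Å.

r_n = n²a₀/Z ⇒ n² = rZ/a₀ = 8.46 × 4 / 0.529 ≈ 63.97
n = 8

8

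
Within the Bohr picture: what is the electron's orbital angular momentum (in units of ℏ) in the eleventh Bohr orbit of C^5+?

11

L_n = nℏ, so L/ℏ = n = 11.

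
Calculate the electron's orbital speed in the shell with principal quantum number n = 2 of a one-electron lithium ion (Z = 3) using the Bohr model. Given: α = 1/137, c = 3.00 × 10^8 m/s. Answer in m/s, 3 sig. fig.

3.28 × 10^6 m/s

v_n = Zαc/n = 3 × 0.00730 × 3.00 × 10^8 / 2
    = 3.28 × 10^6 m/s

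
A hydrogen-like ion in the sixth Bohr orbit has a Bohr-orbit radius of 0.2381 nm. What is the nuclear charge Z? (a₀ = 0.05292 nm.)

8

r_n = n²a₀/Z ⇒ Z = n²a₀/r = 6² × 0.05292 / 0.2381 ≈ 8.00
Z = 8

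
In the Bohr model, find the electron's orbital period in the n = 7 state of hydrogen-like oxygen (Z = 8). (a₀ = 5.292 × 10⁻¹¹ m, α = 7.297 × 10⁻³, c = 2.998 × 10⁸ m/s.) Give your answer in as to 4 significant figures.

814.6 as

r = n²a₀/Z = 7²·5.292 × 10⁻¹¹/8 = 3.241 × 10⁻¹⁰ m
v = Zαc/n = 8·0.007297·2.998 × 10⁸/7 = 2.500 × 10⁶ m/s
T = 2πr/v = 8.146 × 10⁻¹⁶ s = 814.6 as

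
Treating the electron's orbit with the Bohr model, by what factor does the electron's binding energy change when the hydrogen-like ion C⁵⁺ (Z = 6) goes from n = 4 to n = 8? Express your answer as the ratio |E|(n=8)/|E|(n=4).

1/4

|E| ∝ Z^2 · n^-2; with Z fixed, |E| ∝ n^-2.
|E|(n=8)/|E|(n=4) = (8/4)^-2 = 1/4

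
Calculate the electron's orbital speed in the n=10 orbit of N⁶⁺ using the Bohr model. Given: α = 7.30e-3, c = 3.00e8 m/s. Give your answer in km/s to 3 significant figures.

1530 km/s

v_n = Zαc/n = 7 × 0.00730 × 3.00e8 / 10
    = 1530 km/s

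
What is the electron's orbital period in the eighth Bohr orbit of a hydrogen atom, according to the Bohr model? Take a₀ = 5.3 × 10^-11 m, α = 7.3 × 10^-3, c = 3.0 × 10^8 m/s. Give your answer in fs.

78 fs

r = n²a₀/Z = 8²·5.3 × 10^-11/1 = 3.4 × 10^-9 m
v = Zαc/n = 1·0.0073·3.0 × 10^8/8 = 2.7 × 10^5 m/s
T = 2πr/v = 7.8 × 10^-14 s = 78 fs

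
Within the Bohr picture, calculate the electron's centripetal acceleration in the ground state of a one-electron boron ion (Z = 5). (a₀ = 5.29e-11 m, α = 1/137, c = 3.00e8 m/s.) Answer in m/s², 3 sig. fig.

r = n²a₀/Z = 1.06e-11 m, v = Zαc/n = 1.09e7 m/s
a = v²/r = (1.09e7)² / 1.06e-11 = 1.13e25 m/s²

1.13e25 m/s²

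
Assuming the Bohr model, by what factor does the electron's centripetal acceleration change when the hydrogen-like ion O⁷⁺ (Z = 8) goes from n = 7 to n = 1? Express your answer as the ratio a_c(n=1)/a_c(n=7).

2401

a_c ∝ Z^3 · n^-4; with Z fixed, a_c ∝ n^-4.
a_c(n=1)/a_c(n=7) = (1/7)^-4 = 2401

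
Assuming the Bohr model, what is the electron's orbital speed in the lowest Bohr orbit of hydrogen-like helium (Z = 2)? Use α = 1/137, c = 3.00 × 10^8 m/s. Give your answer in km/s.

4380 km/s

v_n = Zαc/n = 2 × 0.00730 × 3.00 × 10^8 / 1
    = 4380 km/s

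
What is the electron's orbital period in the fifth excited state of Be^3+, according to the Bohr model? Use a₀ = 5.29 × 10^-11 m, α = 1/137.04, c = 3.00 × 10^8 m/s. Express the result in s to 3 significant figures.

r = n²a₀/Z = 6²·5.29 × 10^-11/4 = 4.76 × 10^-10 m
v = Zαc/n = 4·0.00730·3.00 × 10^8/6 = 1.46 × 10^6 m/s
T = 2πr/v = 2.05 × 10^-15 s

2.05 × 10^-15 s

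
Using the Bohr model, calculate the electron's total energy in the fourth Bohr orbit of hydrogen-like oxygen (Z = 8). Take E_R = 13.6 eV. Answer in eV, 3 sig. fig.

E_n = −E_R·Z²/n² = −13.6 × 8²/4² = -54.4 eV

-54.4 eV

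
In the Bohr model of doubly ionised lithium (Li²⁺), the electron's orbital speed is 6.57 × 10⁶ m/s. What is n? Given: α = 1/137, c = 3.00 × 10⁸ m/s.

v_n = Zαc/n ⇒ n = Zαc/v = 3 × 0.00730 × 3.00 × 10⁸ / 6.57 × 10⁶ ≈ 1.00
n = 1

1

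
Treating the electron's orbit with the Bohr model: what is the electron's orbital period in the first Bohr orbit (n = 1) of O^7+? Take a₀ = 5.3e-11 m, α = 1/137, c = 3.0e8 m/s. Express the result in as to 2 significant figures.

r = n²a₀/Z = 1²·5.3e-11/8 = 6.6e-12 m
v = Zαc/n = 8·0.0073·3.0e8/1 = 1.8e7 m/s
T = 2πr/v = 2.4e-18 s = 2.4 as

2.4 as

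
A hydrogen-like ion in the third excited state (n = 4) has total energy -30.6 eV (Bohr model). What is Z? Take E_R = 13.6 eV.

E_n = −E_R Z²/n² ⇒ Z² = −E_n n²/E_R = 30.6 × 4² / 13.6 ≈ 36.00
Z = 6

6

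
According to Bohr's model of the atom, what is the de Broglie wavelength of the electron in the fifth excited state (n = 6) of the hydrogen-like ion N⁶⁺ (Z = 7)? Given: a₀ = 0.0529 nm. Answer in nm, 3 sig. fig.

The Bohr quantisation condition is nλ = 2πr_n.
r_n = n²a₀/Z = 0.272 nm
λ = 2πr_n/n = 2π·0.272/6 = 0.285 nm

0.285 nm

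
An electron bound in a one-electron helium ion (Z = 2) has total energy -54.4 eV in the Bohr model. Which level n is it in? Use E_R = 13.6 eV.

1

E_n = −E_R Z²/n² ⇒ n² = E_R Z²/(−E_n) = 13.6 × 2² / 54.4 ≈ 1.00
n = 1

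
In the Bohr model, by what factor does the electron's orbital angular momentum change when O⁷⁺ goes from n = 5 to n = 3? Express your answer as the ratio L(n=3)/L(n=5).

L = nℏ depends only on n, so L ∝ n.
L(n=3)/L(n=5) = (3/5)^1 = 3/5

3/5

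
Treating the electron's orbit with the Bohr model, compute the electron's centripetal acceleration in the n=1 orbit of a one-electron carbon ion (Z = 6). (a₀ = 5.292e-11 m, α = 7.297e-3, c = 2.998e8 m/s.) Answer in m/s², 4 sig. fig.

r = n²a₀/Z = 8.820e-12 m, v = Zαc/n = 1.313e7 m/s
a = v²/r = (1.313e7)² / 8.820e-12 = 1.953e25 m/s²

1.953e25 m/s²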